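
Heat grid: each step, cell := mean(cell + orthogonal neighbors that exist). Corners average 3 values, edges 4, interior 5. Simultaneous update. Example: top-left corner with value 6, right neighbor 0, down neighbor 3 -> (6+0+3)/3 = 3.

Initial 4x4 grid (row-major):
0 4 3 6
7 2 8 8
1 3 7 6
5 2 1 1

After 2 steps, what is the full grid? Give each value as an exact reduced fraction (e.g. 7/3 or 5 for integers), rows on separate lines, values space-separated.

After step 1:
  11/3 9/4 21/4 17/3
  5/2 24/5 28/5 7
  4 3 5 11/2
  8/3 11/4 11/4 8/3
After step 2:
  101/36 479/120 563/120 215/36
  449/120 363/100 553/100 713/120
  73/24 391/100 437/100 121/24
  113/36 67/24 79/24 131/36

Answer: 101/36 479/120 563/120 215/36
449/120 363/100 553/100 713/120
73/24 391/100 437/100 121/24
113/36 67/24 79/24 131/36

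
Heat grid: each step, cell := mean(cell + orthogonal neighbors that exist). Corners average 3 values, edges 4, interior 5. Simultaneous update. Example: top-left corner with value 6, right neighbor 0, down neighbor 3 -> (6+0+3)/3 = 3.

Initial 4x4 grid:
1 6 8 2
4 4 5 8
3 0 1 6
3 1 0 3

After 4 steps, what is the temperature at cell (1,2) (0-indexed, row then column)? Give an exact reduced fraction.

Answer: 247513/60000

Derivation:
Step 1: cell (1,2) = 26/5
Step 2: cell (1,2) = 219/50
Step 3: cell (1,2) = 8663/2000
Step 4: cell (1,2) = 247513/60000
Full grid after step 4:
  123029/32400 111959/27000 21217/4500 3989/800
  355571/108000 65257/18000 247513/60000 36293/8000
  279631/108000 493283/180000 16129/5000 259621/72000
  5525/2592 480257/216000 61537/24000 8081/2700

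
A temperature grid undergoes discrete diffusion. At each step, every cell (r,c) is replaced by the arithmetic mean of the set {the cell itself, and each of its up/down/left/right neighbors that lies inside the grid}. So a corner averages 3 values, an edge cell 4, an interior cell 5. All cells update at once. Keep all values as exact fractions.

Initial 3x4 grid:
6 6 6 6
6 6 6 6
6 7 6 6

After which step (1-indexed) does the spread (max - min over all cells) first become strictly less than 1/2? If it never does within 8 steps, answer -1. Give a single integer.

Answer: 1

Derivation:
Step 1: max=19/3, min=6, spread=1/3
  -> spread < 1/2 first at step 1
Step 2: max=751/120, min=6, spread=31/120
Step 3: max=6691/1080, min=6, spread=211/1080
Step 4: max=664897/108000, min=10847/1800, spread=14077/108000
Step 5: max=5972407/972000, min=651683/108000, spread=5363/48600
Step 6: max=178700809/29160000, min=362869/60000, spread=93859/1166400
Step 7: max=10707874481/1749600000, min=588536467/97200000, spread=4568723/69984000
Step 8: max=641636435629/104976000000, min=17677618889/2916000000, spread=8387449/167961600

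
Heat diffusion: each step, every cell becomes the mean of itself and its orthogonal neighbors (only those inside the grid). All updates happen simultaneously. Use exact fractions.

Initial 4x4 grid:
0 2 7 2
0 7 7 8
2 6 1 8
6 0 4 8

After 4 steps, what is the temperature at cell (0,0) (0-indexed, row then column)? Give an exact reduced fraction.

Step 1: cell (0,0) = 2/3
Step 2: cell (0,0) = 83/36
Step 3: cell (0,0) = 6049/2160
Step 4: cell (0,0) = 204091/64800
Full grid after step 4:
  204091/64800 40907/10800 256639/54000 86569/16200
  139481/43200 696481/180000 219679/45000 147377/27000
  714133/216000 22292/5625 862123/180000 73273/13500
  6974/2025 832843/216000 1017883/216000 335929/64800

Answer: 204091/64800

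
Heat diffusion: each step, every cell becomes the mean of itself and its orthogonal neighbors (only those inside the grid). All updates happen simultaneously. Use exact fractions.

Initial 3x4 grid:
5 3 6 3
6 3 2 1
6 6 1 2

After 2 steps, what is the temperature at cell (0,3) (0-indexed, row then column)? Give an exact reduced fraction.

Answer: 53/18

Derivation:
Step 1: cell (0,3) = 10/3
Step 2: cell (0,3) = 53/18
Full grid after step 2:
  167/36 197/48 821/240 53/18
  59/12 397/100 297/100 139/60
  5 67/16 641/240 73/36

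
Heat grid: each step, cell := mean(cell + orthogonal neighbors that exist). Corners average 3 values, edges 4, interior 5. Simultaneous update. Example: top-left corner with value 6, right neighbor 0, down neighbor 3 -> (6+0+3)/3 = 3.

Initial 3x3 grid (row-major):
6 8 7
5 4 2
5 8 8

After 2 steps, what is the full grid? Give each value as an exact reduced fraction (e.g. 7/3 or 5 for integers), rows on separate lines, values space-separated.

Answer: 211/36 473/80 103/18
341/60 563/100 1339/240
23/4 473/80 35/6

Derivation:
After step 1:
  19/3 25/4 17/3
  5 27/5 21/4
  6 25/4 6
After step 2:
  211/36 473/80 103/18
  341/60 563/100 1339/240
  23/4 473/80 35/6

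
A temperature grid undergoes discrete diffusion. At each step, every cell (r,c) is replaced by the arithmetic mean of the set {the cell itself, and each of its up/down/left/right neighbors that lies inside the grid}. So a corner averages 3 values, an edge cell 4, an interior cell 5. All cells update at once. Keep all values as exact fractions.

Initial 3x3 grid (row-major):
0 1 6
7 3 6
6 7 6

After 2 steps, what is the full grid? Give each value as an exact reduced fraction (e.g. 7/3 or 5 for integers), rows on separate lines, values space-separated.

Answer: 55/18 143/40 145/36
68/15 441/100 1243/240
97/18 233/40 205/36

Derivation:
After step 1:
  8/3 5/2 13/3
  4 24/5 21/4
  20/3 11/2 19/3
After step 2:
  55/18 143/40 145/36
  68/15 441/100 1243/240
  97/18 233/40 205/36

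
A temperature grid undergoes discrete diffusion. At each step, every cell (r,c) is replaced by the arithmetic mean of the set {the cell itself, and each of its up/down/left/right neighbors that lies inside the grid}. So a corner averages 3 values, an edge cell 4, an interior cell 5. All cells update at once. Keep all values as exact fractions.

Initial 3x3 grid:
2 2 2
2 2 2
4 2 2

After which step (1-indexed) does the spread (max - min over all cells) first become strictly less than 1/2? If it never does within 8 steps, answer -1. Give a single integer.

Step 1: max=8/3, min=2, spread=2/3
Step 2: max=23/9, min=2, spread=5/9
Step 3: max=257/108, min=2, spread=41/108
  -> spread < 1/2 first at step 3
Step 4: max=15091/6480, min=371/180, spread=347/1296
Step 5: max=884537/388800, min=3757/1800, spread=2921/15552
Step 6: max=52484539/23328000, min=457483/216000, spread=24611/186624
Step 7: max=3118082033/1399680000, min=10376741/4860000, spread=207329/2239488
Step 8: max=185991552451/83980800000, min=557201599/259200000, spread=1746635/26873856

Answer: 3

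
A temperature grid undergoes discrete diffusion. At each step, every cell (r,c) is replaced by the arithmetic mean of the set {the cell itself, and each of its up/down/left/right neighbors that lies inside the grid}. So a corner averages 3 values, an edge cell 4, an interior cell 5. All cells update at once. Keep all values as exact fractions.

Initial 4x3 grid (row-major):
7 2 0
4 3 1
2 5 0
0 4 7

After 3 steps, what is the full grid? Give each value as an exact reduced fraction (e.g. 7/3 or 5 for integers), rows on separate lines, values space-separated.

Answer: 1459/432 4967/1800 35/16
23303/7200 4301/1500 5501/2400
2497/800 4381/1500 20773/7200
2141/720 11549/3600 6793/2160

Derivation:
After step 1:
  13/3 3 1
  4 3 1
  11/4 14/5 13/4
  2 4 11/3
After step 2:
  34/9 17/6 5/3
  169/48 69/25 33/16
  231/80 79/25 643/240
  35/12 187/60 131/36
After step 3:
  1459/432 4967/1800 35/16
  23303/7200 4301/1500 5501/2400
  2497/800 4381/1500 20773/7200
  2141/720 11549/3600 6793/2160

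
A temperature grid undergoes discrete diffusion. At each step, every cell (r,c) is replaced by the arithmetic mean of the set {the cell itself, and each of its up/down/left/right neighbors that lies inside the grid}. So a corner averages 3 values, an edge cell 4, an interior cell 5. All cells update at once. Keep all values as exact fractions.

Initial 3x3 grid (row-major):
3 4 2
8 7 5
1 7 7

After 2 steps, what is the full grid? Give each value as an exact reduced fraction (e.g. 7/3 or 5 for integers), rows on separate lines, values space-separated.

Answer: 55/12 283/60 155/36
1277/240 257/50 429/80
187/36 701/120 205/36

Derivation:
After step 1:
  5 4 11/3
  19/4 31/5 21/4
  16/3 11/2 19/3
After step 2:
  55/12 283/60 155/36
  1277/240 257/50 429/80
  187/36 701/120 205/36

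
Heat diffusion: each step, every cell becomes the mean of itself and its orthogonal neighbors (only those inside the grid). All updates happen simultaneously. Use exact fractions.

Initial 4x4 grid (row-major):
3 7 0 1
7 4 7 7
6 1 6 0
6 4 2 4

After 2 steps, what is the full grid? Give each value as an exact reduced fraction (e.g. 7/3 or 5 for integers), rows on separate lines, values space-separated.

After step 1:
  17/3 7/2 15/4 8/3
  5 26/5 24/5 15/4
  5 21/5 16/5 17/4
  16/3 13/4 4 2
After step 2:
  85/18 1087/240 883/240 61/18
  313/60 227/50 207/50 58/15
  293/60 417/100 409/100 33/10
  163/36 1007/240 249/80 41/12

Answer: 85/18 1087/240 883/240 61/18
313/60 227/50 207/50 58/15
293/60 417/100 409/100 33/10
163/36 1007/240 249/80 41/12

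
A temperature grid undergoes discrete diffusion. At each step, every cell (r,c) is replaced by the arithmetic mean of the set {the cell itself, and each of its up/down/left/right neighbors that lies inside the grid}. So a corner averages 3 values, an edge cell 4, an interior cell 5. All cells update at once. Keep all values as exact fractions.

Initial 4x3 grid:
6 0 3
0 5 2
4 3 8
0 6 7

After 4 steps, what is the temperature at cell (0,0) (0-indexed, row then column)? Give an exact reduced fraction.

Step 1: cell (0,0) = 2
Step 2: cell (0,0) = 37/12
Step 3: cell (0,0) = 31/12
Step 4: cell (0,0) = 63859/21600
Full grid after step 4:
  63859/21600 1261763/432000 215227/64800
  107689/36000 630907/180000 387317/108000
  387727/108000 85729/22500 160159/36000
  30079/8100 943289/216000 5533/1200

Answer: 63859/21600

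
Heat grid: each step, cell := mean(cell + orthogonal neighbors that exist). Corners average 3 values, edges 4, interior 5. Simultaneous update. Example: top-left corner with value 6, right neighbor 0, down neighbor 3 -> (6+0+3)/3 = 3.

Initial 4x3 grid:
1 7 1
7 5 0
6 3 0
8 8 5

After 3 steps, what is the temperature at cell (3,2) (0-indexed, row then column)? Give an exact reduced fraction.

Step 1: cell (3,2) = 13/3
Step 2: cell (3,2) = 37/9
Step 3: cell (3,2) = 4567/1080
Full grid after step 3:
  3203/720 26233/7200 409/135
  3757/800 23809/6000 10769/3600
  38993/7200 26959/6000 6467/1800
  12659/2160 18569/3600 4567/1080

Answer: 4567/1080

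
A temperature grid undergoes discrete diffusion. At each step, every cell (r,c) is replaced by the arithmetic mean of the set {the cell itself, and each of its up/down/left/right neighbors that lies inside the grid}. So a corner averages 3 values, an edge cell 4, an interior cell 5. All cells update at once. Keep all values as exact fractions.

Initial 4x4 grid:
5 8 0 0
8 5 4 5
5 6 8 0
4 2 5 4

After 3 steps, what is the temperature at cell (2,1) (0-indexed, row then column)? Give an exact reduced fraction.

Answer: 2953/600

Derivation:
Step 1: cell (2,1) = 26/5
Step 2: cell (2,1) = 26/5
Step 3: cell (2,1) = 2953/600
Full grid after step 3:
  57/10 2929/600 6733/1800 1591/540
  1667/300 517/100 3071/750 2939/900
  473/90 2953/600 4321/1000 287/75
  5081/1080 3307/720 5177/1200 467/120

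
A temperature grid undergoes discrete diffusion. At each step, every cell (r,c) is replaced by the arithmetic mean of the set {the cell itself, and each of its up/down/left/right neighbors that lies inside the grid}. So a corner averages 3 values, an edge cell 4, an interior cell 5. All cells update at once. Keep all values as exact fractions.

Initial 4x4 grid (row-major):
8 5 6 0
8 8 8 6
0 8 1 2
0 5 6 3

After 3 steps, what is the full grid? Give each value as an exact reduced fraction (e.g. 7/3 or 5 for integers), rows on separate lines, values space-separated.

Answer: 2299/360 917/150 134/25 551/120
2277/400 5829/1000 203/40 5327/1200
16829/3600 13937/3000 13859/3000 14381/3600
4007/1080 929/225 1777/450 841/216

Derivation:
After step 1:
  7 27/4 19/4 4
  6 37/5 29/5 4
  4 22/5 5 3
  5/3 19/4 15/4 11/3
After step 2:
  79/12 259/40 213/40 17/4
  61/10 607/100 539/100 21/5
  241/60 511/100 439/100 47/12
  125/36 437/120 103/24 125/36
After step 3:
  2299/360 917/150 134/25 551/120
  2277/400 5829/1000 203/40 5327/1200
  16829/3600 13937/3000 13859/3000 14381/3600
  4007/1080 929/225 1777/450 841/216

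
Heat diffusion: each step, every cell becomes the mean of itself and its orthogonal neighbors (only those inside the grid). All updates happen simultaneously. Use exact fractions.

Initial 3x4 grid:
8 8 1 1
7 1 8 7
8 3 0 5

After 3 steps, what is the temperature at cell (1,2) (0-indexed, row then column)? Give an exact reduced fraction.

Step 1: cell (1,2) = 17/5
Step 2: cell (1,2) = 451/100
Step 3: cell (1,2) = 8133/2000
Full grid after step 3:
  3211/540 8947/1800 2719/600 961/240
  4901/900 3803/750 8133/2000 20507/4800
  238/45 883/200 2569/600 2863/720

Answer: 8133/2000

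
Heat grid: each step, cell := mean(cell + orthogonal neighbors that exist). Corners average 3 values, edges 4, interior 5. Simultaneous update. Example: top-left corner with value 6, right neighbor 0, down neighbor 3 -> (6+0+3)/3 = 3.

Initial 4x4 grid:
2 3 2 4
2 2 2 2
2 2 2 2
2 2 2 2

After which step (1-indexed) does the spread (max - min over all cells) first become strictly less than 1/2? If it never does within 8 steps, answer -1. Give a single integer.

Step 1: max=11/4, min=2, spread=3/4
Step 2: max=95/36, min=2, spread=23/36
Step 3: max=529/216, min=2, spread=97/216
  -> spread < 1/2 first at step 3
Step 4: max=77951/32400, min=2009/1000, spread=64297/162000
Step 5: max=2276177/972000, min=6829/3375, spread=12377/38880
Step 6: max=67381937/29160000, min=40839/20000, spread=313547/1166400
Step 7: max=398795953/174960000, min=9983063/4860000, spread=7881137/34992000
Step 8: max=59274516101/26244000000, min=3016813357/1458000000, spread=198875027/1049760000

Answer: 3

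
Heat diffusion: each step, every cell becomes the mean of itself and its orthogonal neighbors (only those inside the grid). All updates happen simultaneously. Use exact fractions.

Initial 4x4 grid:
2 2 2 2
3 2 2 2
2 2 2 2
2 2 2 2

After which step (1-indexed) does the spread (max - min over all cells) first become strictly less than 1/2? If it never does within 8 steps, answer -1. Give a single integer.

Step 1: max=7/3, min=2, spread=1/3
  -> spread < 1/2 first at step 1
Step 2: max=271/120, min=2, spread=31/120
Step 3: max=2371/1080, min=2, spread=211/1080
Step 4: max=232843/108000, min=2, spread=16843/108000
Step 5: max=2082643/972000, min=18079/9000, spread=130111/972000
Step 6: max=61962367/29160000, min=1087159/540000, spread=3255781/29160000
Step 7: max=1849953691/874800000, min=1091107/540000, spread=82360351/874800000
Step 8: max=55239316891/26244000000, min=196906441/97200000, spread=2074577821/26244000000

Answer: 1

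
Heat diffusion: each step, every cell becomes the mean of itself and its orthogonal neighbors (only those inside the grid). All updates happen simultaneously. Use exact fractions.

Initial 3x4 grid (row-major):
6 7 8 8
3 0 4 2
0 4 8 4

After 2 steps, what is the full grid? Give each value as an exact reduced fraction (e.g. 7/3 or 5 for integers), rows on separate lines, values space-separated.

Answer: 77/18 157/30 28/5 23/4
811/240 37/10 97/20 587/120
91/36 209/60 64/15 85/18

Derivation:
After step 1:
  16/3 21/4 27/4 6
  9/4 18/5 22/5 9/2
  7/3 3 5 14/3
After step 2:
  77/18 157/30 28/5 23/4
  811/240 37/10 97/20 587/120
  91/36 209/60 64/15 85/18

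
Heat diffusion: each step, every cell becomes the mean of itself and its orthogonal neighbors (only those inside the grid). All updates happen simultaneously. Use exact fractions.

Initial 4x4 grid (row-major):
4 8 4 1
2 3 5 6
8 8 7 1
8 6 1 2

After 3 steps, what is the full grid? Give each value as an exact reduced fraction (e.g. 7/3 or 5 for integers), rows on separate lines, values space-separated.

After step 1:
  14/3 19/4 9/2 11/3
  17/4 26/5 5 13/4
  13/2 32/5 22/5 4
  22/3 23/4 4 4/3
After step 2:
  41/9 1147/240 215/48 137/36
  1237/240 128/25 447/100 191/48
  1469/240 113/20 119/25 779/240
  235/36 1409/240 929/240 28/9
After step 3:
  652/135 34081/7200 31561/7200 883/216
  37711/7200 1888/375 2737/600 27901/7200
  8443/1440 16513/3000 6599/1500 27173/7200
  6667/1080 7891/1440 31703/7200 1841/540

Answer: 652/135 34081/7200 31561/7200 883/216
37711/7200 1888/375 2737/600 27901/7200
8443/1440 16513/3000 6599/1500 27173/7200
6667/1080 7891/1440 31703/7200 1841/540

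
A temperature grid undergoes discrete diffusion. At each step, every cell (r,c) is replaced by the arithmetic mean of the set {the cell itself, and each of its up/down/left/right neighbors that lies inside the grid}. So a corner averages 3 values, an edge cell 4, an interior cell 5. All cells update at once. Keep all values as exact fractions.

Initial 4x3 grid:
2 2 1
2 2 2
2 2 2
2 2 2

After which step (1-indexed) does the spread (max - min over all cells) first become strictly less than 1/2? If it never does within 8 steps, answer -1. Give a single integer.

Answer: 1

Derivation:
Step 1: max=2, min=5/3, spread=1/3
  -> spread < 1/2 first at step 1
Step 2: max=2, min=31/18, spread=5/18
Step 3: max=2, min=391/216, spread=41/216
Step 4: max=2, min=47623/25920, spread=4217/25920
Step 5: max=14321/7200, min=2901251/1555200, spread=38417/311040
Step 6: max=285403/144000, min=175423789/93312000, spread=1903471/18662400
Step 7: max=8524241/4320000, min=10596450911/5598720000, spread=18038617/223948800
Step 8: max=764673241/388800000, min=638578217149/335923200000, spread=883978523/13436928000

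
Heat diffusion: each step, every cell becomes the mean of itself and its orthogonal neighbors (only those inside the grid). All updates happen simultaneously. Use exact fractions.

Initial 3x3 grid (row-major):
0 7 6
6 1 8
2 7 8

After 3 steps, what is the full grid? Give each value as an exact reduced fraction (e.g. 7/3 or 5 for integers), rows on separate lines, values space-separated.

Answer: 9263/2160 32933/7200 4111/720
57541/14400 654/125 80291/14400
3361/720 35983/7200 13153/2160

Derivation:
After step 1:
  13/3 7/2 7
  9/4 29/5 23/4
  5 9/2 23/3
After step 2:
  121/36 619/120 65/12
  1043/240 109/25 1573/240
  47/12 689/120 215/36
After step 3:
  9263/2160 32933/7200 4111/720
  57541/14400 654/125 80291/14400
  3361/720 35983/7200 13153/2160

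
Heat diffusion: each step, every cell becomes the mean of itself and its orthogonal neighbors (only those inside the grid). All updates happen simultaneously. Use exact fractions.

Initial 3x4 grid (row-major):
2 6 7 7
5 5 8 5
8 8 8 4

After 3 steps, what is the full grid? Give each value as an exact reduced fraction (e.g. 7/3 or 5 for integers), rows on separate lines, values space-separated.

Answer: 1453/270 2047/360 4493/720 3389/540
4127/720 7423/1200 2533/400 305/48
507/80 3121/480 9491/1440 13681/2160

Derivation:
After step 1:
  13/3 5 7 19/3
  5 32/5 33/5 6
  7 29/4 7 17/3
After step 2:
  43/9 341/60 187/30 58/9
  341/60 121/20 33/5 123/20
  77/12 553/80 1591/240 56/9
After step 3:
  1453/270 2047/360 4493/720 3389/540
  4127/720 7423/1200 2533/400 305/48
  507/80 3121/480 9491/1440 13681/2160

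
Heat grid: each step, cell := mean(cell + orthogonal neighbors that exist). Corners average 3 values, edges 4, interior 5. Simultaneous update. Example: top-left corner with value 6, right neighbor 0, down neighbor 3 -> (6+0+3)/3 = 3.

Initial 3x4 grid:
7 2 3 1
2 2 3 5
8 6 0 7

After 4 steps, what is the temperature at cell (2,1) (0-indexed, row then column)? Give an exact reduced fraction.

Answer: 423091/108000

Derivation:
Step 1: cell (2,1) = 4
Step 2: cell (2,1) = 49/12
Step 3: cell (2,1) = 7199/1800
Step 4: cell (2,1) = 423091/108000
Full grid after step 4:
  485207/129600 745057/216000 77113/24000 68897/21600
  1137991/288000 442199/120000 205637/60000 60881/18000
  536857/129600 423091/108000 132607/36000 1443/400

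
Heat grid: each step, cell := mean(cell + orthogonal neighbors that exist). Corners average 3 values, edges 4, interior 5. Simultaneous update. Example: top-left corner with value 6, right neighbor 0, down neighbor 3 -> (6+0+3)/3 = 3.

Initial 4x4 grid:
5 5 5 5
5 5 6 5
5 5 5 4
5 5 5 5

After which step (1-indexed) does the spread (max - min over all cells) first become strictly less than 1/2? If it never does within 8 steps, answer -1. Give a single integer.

Answer: 2

Derivation:
Step 1: max=21/4, min=14/3, spread=7/12
Step 2: max=513/100, min=173/36, spread=73/225
  -> spread < 1/2 first at step 2
Step 3: max=12263/2400, min=2099/432, spread=5417/21600
Step 4: max=8129/1600, min=317437/64800, spread=943/5184
Step 5: max=10945391/2160000, min=9578263/1944000, spread=2725889/19440000
Step 6: max=36442171/7200000, min=288423541/58320000, spread=67580441/583200000
Step 7: max=982579693/194400000, min=1735699307/349920000, spread=82360351/874800000
Step 8: max=29449878991/5832000000, min=260899755277/52488000000, spread=2074577821/26244000000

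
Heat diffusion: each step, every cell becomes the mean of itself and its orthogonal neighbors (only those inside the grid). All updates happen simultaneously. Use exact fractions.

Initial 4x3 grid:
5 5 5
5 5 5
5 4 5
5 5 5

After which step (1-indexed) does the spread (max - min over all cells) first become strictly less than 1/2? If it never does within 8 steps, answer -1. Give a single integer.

Answer: 1

Derivation:
Step 1: max=5, min=19/4, spread=1/4
  -> spread < 1/2 first at step 1
Step 2: max=5, min=477/100, spread=23/100
Step 3: max=1987/400, min=23189/4800, spread=131/960
Step 4: max=35609/7200, min=209449/43200, spread=841/8640
Step 5: max=7106627/1440000, min=83857949/17280000, spread=56863/691200
Step 6: max=63810457/12960000, min=756065659/155520000, spread=386393/6220800
Step 7: max=25499641187/5184000000, min=302646276869/62208000000, spread=26795339/497664000
Step 8: max=1528113850333/311040000000, min=18178584285871/3732480000000, spread=254051069/5971968000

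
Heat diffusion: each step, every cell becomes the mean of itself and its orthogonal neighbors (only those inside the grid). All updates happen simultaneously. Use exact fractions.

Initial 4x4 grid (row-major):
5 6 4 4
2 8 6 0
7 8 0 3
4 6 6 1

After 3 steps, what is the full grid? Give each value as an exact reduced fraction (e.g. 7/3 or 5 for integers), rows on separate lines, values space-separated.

Answer: 1133/216 36089/7200 31777/7200 947/270
38429/7200 3107/600 3053/750 24847/7200
39589/7200 7573/1500 12607/3000 4267/1440
2947/540 37159/7200 1127/288 3553/1080

Derivation:
After step 1:
  13/3 23/4 5 8/3
  11/2 6 18/5 13/4
  21/4 29/5 23/5 1
  17/3 6 13/4 10/3
After step 2:
  187/36 253/48 1021/240 131/36
  253/48 533/100 449/100 631/240
  1333/240 553/100 73/20 731/240
  203/36 1243/240 1031/240 91/36
After step 3:
  1133/216 36089/7200 31777/7200 947/270
  38429/7200 3107/600 3053/750 24847/7200
  39589/7200 7573/1500 12607/3000 4267/1440
  2947/540 37159/7200 1127/288 3553/1080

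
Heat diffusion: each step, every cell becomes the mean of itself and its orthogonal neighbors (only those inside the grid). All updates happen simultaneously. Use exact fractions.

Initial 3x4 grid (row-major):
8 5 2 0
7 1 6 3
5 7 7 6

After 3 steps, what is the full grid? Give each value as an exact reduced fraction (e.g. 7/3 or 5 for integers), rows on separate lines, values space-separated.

After step 1:
  20/3 4 13/4 5/3
  21/4 26/5 19/5 15/4
  19/3 5 13/2 16/3
After step 2:
  191/36 1147/240 763/240 26/9
  469/80 93/20 9/2 291/80
  199/36 691/120 619/120 187/36
After step 3:
  5741/1080 6449/1440 1105/288 1747/540
  5123/960 511/100 169/40 3893/960
  12347/2160 3797/720 371/72 10073/2160

Answer: 5741/1080 6449/1440 1105/288 1747/540
5123/960 511/100 169/40 3893/960
12347/2160 3797/720 371/72 10073/2160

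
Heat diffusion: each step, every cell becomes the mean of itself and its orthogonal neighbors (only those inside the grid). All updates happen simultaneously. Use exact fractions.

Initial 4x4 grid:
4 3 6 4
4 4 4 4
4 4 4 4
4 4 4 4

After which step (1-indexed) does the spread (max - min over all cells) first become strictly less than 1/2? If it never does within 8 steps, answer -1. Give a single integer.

Step 1: max=14/3, min=11/3, spread=1
Step 2: max=527/120, min=58/15, spread=21/40
Step 3: max=4667/1080, min=4259/1080, spread=17/45
  -> spread < 1/2 first at step 3
Step 4: max=136961/32400, min=26801/6750, spread=41581/162000
Step 5: max=4088639/972000, min=215239/54000, spread=214337/972000
Step 6: max=121577387/29160000, min=431281/108000, spread=5131517/29160000
Step 7: max=3631944527/874800000, min=9727757/2430000, spread=129952007/874800000
Step 8: max=108466897511/26244000000, min=5844233873/1458000000, spread=3270687797/26244000000

Answer: 3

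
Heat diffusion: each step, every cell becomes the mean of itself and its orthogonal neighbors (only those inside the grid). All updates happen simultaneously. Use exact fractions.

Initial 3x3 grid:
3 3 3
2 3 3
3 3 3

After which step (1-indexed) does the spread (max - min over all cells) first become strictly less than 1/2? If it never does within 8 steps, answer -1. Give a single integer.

Step 1: max=3, min=8/3, spread=1/3
  -> spread < 1/2 first at step 1
Step 2: max=3, min=653/240, spread=67/240
Step 3: max=593/200, min=6043/2160, spread=1807/10800
Step 4: max=15839/5400, min=2434037/864000, spread=33401/288000
Step 5: max=1576609/540000, min=22098067/7776000, spread=3025513/38880000
Step 6: max=83644051/28800000, min=8866273133/3110400000, spread=53531/995328
Step 7: max=22536883949/7776000000, min=533839074151/186624000000, spread=450953/11943936
Step 8: max=2698351389481/933120000000, min=32083416439397/11197440000000, spread=3799043/143327232

Answer: 1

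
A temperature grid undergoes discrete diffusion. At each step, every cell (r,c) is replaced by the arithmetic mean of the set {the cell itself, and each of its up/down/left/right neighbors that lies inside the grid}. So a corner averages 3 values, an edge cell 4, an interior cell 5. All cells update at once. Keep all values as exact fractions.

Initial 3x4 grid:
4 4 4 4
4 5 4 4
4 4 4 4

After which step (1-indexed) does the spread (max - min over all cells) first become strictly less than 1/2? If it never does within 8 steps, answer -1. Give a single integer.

Answer: 1

Derivation:
Step 1: max=17/4, min=4, spread=1/4
  -> spread < 1/2 first at step 1
Step 2: max=423/100, min=4, spread=23/100
Step 3: max=20011/4800, min=1613/400, spread=131/960
Step 4: max=179351/43200, min=29191/7200, spread=841/8640
Step 5: max=71662051/17280000, min=5853373/1440000, spread=56863/691200
Step 6: max=643614341/155520000, min=52829543/12960000, spread=386393/6220800
Step 7: max=257225723131/62208000000, min=21156358813/5184000000, spread=26795339/497664000
Step 8: max=15413735714129/3732480000000, min=1271246149667/311040000000, spread=254051069/5971968000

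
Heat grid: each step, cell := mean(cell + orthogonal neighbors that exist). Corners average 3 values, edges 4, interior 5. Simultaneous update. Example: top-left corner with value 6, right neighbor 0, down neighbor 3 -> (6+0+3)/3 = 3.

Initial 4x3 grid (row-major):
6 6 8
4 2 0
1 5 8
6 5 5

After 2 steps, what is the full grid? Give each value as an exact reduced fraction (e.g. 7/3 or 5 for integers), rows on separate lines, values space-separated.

Answer: 169/36 189/40 44/9
959/240 417/100 64/15
309/80 427/100 24/5
53/12 389/80 21/4

Derivation:
After step 1:
  16/3 11/2 14/3
  13/4 17/5 9/2
  4 21/5 9/2
  4 21/4 6
After step 2:
  169/36 189/40 44/9
  959/240 417/100 64/15
  309/80 427/100 24/5
  53/12 389/80 21/4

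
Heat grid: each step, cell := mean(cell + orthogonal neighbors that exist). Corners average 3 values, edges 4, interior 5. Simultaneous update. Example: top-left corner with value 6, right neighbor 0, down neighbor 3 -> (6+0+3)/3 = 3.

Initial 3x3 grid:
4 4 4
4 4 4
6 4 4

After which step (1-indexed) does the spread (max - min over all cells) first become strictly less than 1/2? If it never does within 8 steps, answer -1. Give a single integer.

Answer: 3

Derivation:
Step 1: max=14/3, min=4, spread=2/3
Step 2: max=41/9, min=4, spread=5/9
Step 3: max=473/108, min=4, spread=41/108
  -> spread < 1/2 first at step 3
Step 4: max=28051/6480, min=731/180, spread=347/1296
Step 5: max=1662137/388800, min=7357/1800, spread=2921/15552
Step 6: max=99140539/23328000, min=889483/216000, spread=24611/186624
Step 7: max=5917442033/1399680000, min=20096741/4860000, spread=207329/2239488
Step 8: max=353953152451/83980800000, min=1075601599/259200000, spread=1746635/26873856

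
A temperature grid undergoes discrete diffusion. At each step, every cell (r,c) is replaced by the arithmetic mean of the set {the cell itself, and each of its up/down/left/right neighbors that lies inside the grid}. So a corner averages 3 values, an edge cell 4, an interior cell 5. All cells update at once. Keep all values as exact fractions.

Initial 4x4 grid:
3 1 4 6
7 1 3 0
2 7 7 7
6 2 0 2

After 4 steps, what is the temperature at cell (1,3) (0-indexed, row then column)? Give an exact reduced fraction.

Step 1: cell (1,3) = 4
Step 2: cell (1,3) = 43/12
Step 3: cell (1,3) = 3367/900
Step 4: cell (1,3) = 96001/27000
Full grid after step 4:
  110123/32400 745531/216000 726683/216000 228641/64800
  806191/216000 63553/18000 26291/7200 96001/27000
  825671/216000 696557/180000 21769/6000 16667/4500
  256439/64800 403123/108000 133321/36000 12817/3600

Answer: 96001/27000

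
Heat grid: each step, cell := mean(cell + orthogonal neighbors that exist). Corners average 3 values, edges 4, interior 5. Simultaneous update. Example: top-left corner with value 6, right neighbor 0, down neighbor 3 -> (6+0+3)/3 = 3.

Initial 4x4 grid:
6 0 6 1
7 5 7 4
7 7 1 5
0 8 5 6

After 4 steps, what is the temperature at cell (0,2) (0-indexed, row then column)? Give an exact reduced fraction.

Answer: 933379/216000

Derivation:
Step 1: cell (0,2) = 7/2
Step 2: cell (0,2) = 961/240
Step 3: cell (0,2) = 29953/7200
Step 4: cell (0,2) = 933379/216000
Full grid after step 4:
  317099/64800 199903/43200 933379/216000 67027/16200
  109259/21600 880157/180000 25559/5625 938689/216000
  188369/36000 50671/10000 868769/180000 1002473/216000
  56353/10800 92377/18000 267137/54000 310967/64800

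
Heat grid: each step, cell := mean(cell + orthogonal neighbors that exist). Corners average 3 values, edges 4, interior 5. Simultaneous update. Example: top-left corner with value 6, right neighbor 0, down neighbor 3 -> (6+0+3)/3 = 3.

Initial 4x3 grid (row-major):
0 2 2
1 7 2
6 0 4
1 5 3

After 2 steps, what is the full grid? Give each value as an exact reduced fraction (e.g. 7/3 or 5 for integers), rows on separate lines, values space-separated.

Answer: 29/12 163/80 17/6
89/40 84/25 13/5
139/40 133/50 18/5
11/4 293/80 17/6

Derivation:
After step 1:
  1 11/4 2
  7/2 12/5 15/4
  2 22/5 9/4
  4 9/4 4
After step 2:
  29/12 163/80 17/6
  89/40 84/25 13/5
  139/40 133/50 18/5
  11/4 293/80 17/6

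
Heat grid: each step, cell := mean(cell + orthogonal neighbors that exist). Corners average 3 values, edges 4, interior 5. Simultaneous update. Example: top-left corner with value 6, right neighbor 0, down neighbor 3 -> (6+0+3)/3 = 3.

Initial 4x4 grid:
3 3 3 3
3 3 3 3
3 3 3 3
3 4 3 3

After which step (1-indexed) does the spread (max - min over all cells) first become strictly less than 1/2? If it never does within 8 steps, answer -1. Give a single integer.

Step 1: max=10/3, min=3, spread=1/3
  -> spread < 1/2 first at step 1
Step 2: max=391/120, min=3, spread=31/120
Step 3: max=3451/1080, min=3, spread=211/1080
Step 4: max=340843/108000, min=3, spread=16843/108000
Step 5: max=3054643/972000, min=27079/9000, spread=130111/972000
Step 6: max=91122367/29160000, min=1627159/540000, spread=3255781/29160000
Step 7: max=2724753691/874800000, min=1631107/540000, spread=82360351/874800000
Step 8: max=81483316891/26244000000, min=294106441/97200000, spread=2074577821/26244000000

Answer: 1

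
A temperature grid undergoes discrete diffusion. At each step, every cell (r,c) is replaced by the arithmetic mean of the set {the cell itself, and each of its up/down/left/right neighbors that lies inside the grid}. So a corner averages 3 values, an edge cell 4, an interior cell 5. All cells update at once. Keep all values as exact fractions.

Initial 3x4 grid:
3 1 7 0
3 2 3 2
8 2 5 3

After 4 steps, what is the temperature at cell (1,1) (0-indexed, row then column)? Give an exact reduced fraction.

Answer: 60277/18000

Derivation:
Step 1: cell (1,1) = 11/5
Step 2: cell (1,1) = 7/2
Step 3: cell (1,1) = 1879/600
Step 4: cell (1,1) = 60277/18000
Full grid after step 4:
  10447/3240 32623/10800 1817/600 137/48
  143777/43200 60277/18000 27361/9000 65777/21600
  1469/405 36973/10800 36031/10800 3979/1296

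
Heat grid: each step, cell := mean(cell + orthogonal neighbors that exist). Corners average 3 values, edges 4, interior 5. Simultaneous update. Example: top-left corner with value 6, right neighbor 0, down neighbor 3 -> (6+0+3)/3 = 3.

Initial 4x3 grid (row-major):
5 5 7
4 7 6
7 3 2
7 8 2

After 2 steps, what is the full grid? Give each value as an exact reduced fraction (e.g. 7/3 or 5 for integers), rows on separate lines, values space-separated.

Answer: 197/36 65/12 35/6
31/6 553/100 79/16
89/15 239/50 363/80
211/36 163/30 49/12

Derivation:
After step 1:
  14/3 6 6
  23/4 5 11/2
  21/4 27/5 13/4
  22/3 5 4
After step 2:
  197/36 65/12 35/6
  31/6 553/100 79/16
  89/15 239/50 363/80
  211/36 163/30 49/12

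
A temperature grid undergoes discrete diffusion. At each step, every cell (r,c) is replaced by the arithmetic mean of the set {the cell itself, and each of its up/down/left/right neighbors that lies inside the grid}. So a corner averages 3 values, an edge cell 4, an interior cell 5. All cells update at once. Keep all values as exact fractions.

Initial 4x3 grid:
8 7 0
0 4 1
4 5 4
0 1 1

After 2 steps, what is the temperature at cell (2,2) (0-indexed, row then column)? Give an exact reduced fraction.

Answer: 53/20

Derivation:
Step 1: cell (2,2) = 11/4
Step 2: cell (2,2) = 53/20
Full grid after step 2:
  55/12 949/240 29/9
  293/80 18/5 83/30
  691/240 11/4 53/20
  17/9 541/240 13/6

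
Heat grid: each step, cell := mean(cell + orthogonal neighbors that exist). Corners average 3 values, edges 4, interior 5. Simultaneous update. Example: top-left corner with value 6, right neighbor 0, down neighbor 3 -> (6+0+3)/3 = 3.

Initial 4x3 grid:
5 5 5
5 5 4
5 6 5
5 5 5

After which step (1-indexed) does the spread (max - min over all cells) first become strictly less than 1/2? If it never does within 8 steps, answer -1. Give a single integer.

Answer: 2

Derivation:
Step 1: max=21/4, min=14/3, spread=7/12
Step 2: max=31/6, min=173/36, spread=13/36
  -> spread < 1/2 first at step 2
Step 3: max=1847/360, min=2099/432, spread=587/2160
Step 4: max=221423/43200, min=317437/64800, spread=5879/25920
Step 5: max=13229707/2592000, min=2395351/486000, spread=272701/1555200
Step 6: max=791697893/155520000, min=577142651/116640000, spread=2660923/18662400
Step 7: max=47375078287/9331200000, min=34739875009/6998400000, spread=126629393/1119744000
Step 8: max=2836865249933/559872000000, min=2089156787231/419904000000, spread=1231748807/13436928000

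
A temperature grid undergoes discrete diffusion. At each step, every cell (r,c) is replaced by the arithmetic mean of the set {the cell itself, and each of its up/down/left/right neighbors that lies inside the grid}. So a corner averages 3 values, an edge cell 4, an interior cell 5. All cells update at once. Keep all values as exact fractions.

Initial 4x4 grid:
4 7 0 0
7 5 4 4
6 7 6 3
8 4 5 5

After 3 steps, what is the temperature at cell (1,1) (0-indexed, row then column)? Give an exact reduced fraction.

Step 1: cell (1,1) = 6
Step 2: cell (1,1) = 249/50
Step 3: cell (1,1) = 10309/2000
Full grid after step 3:
  767/144 3561/800 25193/7200 751/270
  6689/1200 10309/2000 2983/750 24443/7200
  7321/1200 5471/1000 28787/6000 29939/7200
  2161/360 431/75 1132/225 1993/432

Answer: 10309/2000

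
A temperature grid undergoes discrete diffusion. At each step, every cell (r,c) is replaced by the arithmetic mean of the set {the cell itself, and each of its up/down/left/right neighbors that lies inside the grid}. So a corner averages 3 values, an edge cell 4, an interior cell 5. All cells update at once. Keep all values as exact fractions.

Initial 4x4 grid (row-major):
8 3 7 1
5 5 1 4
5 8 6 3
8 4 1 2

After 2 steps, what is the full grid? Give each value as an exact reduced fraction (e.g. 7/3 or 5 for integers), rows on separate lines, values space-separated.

After step 1:
  16/3 23/4 3 4
  23/4 22/5 23/5 9/4
  13/2 28/5 19/5 15/4
  17/3 21/4 13/4 2
After step 2:
  101/18 1109/240 347/80 37/12
  1319/240 261/50 361/100 73/20
  1411/240 511/100 21/5 59/20
  209/36 593/120 143/40 3

Answer: 101/18 1109/240 347/80 37/12
1319/240 261/50 361/100 73/20
1411/240 511/100 21/5 59/20
209/36 593/120 143/40 3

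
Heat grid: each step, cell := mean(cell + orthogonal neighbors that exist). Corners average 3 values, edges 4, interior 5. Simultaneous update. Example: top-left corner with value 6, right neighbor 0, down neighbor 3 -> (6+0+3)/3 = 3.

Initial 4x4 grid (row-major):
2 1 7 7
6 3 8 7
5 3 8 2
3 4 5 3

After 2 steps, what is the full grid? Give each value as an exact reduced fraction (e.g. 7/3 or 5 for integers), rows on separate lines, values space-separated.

Answer: 41/12 81/20 113/20 25/4
309/80 453/100 111/20 123/20
337/80 22/5 132/25 293/60
4 347/80 1037/240 40/9

Derivation:
After step 1:
  3 13/4 23/4 7
  4 21/5 33/5 6
  17/4 23/5 26/5 5
  4 15/4 5 10/3
After step 2:
  41/12 81/20 113/20 25/4
  309/80 453/100 111/20 123/20
  337/80 22/5 132/25 293/60
  4 347/80 1037/240 40/9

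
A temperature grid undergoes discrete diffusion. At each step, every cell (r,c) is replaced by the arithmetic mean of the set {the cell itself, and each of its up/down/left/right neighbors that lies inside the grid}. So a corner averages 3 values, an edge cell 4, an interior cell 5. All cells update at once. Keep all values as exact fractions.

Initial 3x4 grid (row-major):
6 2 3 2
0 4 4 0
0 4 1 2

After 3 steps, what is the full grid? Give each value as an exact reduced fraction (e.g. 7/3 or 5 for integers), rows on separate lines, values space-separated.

After step 1:
  8/3 15/4 11/4 5/3
  5/2 14/5 12/5 2
  4/3 9/4 11/4 1
After step 2:
  107/36 359/120 317/120 77/36
  93/40 137/50 127/50 53/30
  73/36 137/60 21/10 23/12
After step 3:
  373/135 10211/3600 9281/3600 2357/1080
  2013/800 322/125 7073/3000 3763/1800
  2389/1080 2059/900 221/100 347/180

Answer: 373/135 10211/3600 9281/3600 2357/1080
2013/800 322/125 7073/3000 3763/1800
2389/1080 2059/900 221/100 347/180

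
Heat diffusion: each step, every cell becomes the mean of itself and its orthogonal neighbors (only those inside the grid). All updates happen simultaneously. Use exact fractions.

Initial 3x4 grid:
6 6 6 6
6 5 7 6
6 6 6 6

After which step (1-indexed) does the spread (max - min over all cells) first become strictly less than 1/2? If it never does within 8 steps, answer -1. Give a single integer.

Answer: 2

Derivation:
Step 1: max=25/4, min=23/4, spread=1/2
Step 2: max=37/6, min=35/6, spread=1/3
  -> spread < 1/2 first at step 2
Step 3: max=5891/960, min=5629/960, spread=131/480
Step 4: max=52681/8640, min=50999/8640, spread=841/4320
Step 5: max=4204063/691200, min=4090337/691200, spread=56863/345600
Step 6: max=37711193/6220800, min=36938407/6220800, spread=386393/3110400
Step 7: max=3012779339/497664000, min=2959188661/497664000, spread=26795339/248832000
Step 8: max=36085859069/5971968000, min=35577756931/5971968000, spread=254051069/2985984000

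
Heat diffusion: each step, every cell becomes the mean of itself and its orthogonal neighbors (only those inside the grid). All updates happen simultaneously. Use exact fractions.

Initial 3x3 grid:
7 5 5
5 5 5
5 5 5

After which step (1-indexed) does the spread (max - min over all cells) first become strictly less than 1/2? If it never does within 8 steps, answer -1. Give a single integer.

Answer: 3

Derivation:
Step 1: max=17/3, min=5, spread=2/3
Step 2: max=50/9, min=5, spread=5/9
Step 3: max=581/108, min=5, spread=41/108
  -> spread < 1/2 first at step 3
Step 4: max=34531/6480, min=911/180, spread=347/1296
Step 5: max=2050937/388800, min=9157/1800, spread=2921/15552
Step 6: max=122468539/23328000, min=1105483/216000, spread=24611/186624
Step 7: max=7317122033/1399680000, min=24956741/4860000, spread=207329/2239488
Step 8: max=437933952451/83980800000, min=1334801599/259200000, spread=1746635/26873856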